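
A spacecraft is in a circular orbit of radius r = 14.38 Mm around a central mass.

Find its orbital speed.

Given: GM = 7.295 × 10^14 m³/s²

Convert to SI: r = 14.38 Mm = 1.438e+07 m.
For a circular orbit, gravity supplies the centripetal force, so v = √(GM / r).
v = √(7.295e+14 / 1.438e+07) m/s ≈ 7123 m/s = 7.123 km/s.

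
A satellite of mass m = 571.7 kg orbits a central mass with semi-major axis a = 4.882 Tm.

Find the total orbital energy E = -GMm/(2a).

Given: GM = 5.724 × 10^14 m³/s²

Convert to SI: a = 4.882 Tm = 4.882e+12 m.
E = −GMm / (2a).
E = −5.724e+14 · 571.7 / (2 · 4.882e+12) J ≈ -3.352e+04 J = -33.52 kJ.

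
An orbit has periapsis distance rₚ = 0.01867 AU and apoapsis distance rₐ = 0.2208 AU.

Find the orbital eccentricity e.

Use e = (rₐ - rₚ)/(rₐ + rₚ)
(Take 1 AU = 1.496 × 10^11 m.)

Convert to SI: rₚ = 0.01867 AU = 2.79303e+09 m; rₐ = 0.2208 AU = 3.30317e+10 m.
e = (rₐ − rₚ) / (rₐ + rₚ).
e = (3.30317e+10 − 2.79303e+09) / (3.30317e+10 + 2.79303e+09) = 3.02386e+10 / 3.58247e+10 ≈ 0.8441.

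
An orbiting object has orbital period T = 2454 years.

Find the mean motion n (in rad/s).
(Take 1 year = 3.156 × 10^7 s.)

Convert to SI: T = 2454 years = 7.74482e+10 s.
n = 2π / T.
n = 2π / 7.74482e+10 s ≈ 8.113e-11 rad/s.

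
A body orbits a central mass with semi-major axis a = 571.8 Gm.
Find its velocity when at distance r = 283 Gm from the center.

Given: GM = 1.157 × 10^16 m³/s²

Convert to SI: a = 571.8 Gm = 5.718e+11 m; r = 283 Gm = 2.83e+11 m.
Vis-viva: v = √(GM · (2/r − 1/a)).
2/r − 1/a = 2/2.83e+11 − 1/5.718e+11 = 5.31827e-12 m⁻¹.
v = √(1.157e+16 · 5.31827e-12) m/s ≈ 248.1 m/s = 248.1 m/s.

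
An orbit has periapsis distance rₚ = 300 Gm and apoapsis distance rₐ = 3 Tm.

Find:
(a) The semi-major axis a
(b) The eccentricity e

Convert to SI: rₚ = 300 Gm = 3e+11 m; rₐ = 3 Tm = 3e+12 m.
(a) a = (rₚ + rₐ) / 2 = (3e+11 + 3e+12) / 2 ≈ 1.65e+12 m = 1.65 Tm.
(b) e = (rₐ − rₚ) / (rₐ + rₚ) = (3e+12 − 3e+11) / (3e+12 + 3e+11) ≈ 0.8182.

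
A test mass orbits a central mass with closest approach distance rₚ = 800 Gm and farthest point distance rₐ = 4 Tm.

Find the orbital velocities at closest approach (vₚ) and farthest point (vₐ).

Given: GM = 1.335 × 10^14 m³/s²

Convert to SI: rₚ = 800 Gm = 8e+11 m; rₐ = 4 Tm = 4e+12 m.
Use the vis-viva equation v² = GM(2/r − 1/a) with a = (rₚ + rₐ)/2 = (8e+11 + 4e+12)/2 = 2.4e+12 m.
vₚ = √(GM · (2/rₚ − 1/a)) = √(1.335e+14 · (2/8e+11 − 1/2.4e+12)) m/s ≈ 16.68 m/s = 16.68 m/s.
vₐ = √(GM · (2/rₐ − 1/a)) = √(1.335e+14 · (2/4e+12 − 1/2.4e+12)) m/s ≈ 3.335 m/s = 3.335 m/s.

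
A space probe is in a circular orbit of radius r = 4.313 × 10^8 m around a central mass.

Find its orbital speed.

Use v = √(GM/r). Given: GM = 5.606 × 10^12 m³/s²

For a circular orbit, gravity supplies the centripetal force, so v = √(GM / r).
v = √(5.606e+12 / 4.313e+08) m/s ≈ 114 m/s = 114 m/s.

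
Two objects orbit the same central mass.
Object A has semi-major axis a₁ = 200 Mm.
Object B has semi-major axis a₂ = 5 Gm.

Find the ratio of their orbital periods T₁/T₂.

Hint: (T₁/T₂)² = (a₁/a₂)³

Convert to SI: a₁ = 200 Mm = 2e+08 m; a₂ = 5 Gm = 5e+09 m.
From Kepler's third law, (T₁/T₂)² = (a₁/a₂)³, so T₁/T₂ = (a₁/a₂)^(3/2).
a₁/a₂ = 2e+08 / 5e+09 = 0.04.
T₁/T₂ = (0.04)^(3/2) ≈ 0.008.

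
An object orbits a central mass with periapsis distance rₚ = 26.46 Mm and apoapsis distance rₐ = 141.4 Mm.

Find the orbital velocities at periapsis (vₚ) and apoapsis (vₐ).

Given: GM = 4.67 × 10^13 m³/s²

Convert to SI: rₚ = 26.46 Mm = 2.646e+07 m; rₐ = 141.4 Mm = 1.414e+08 m.
Use the vis-viva equation v² = GM(2/r − 1/a) with a = (rₚ + rₐ)/2 = (2.646e+07 + 1.414e+08)/2 = 8.393e+07 m.
vₚ = √(GM · (2/rₚ − 1/a)) = √(4.67e+13 · (2/2.646e+07 − 1/8.393e+07)) m/s ≈ 1724 m/s = 1.724 km/s.
vₐ = √(GM · (2/rₐ − 1/a)) = √(4.67e+13 · (2/1.414e+08 − 1/8.393e+07)) m/s ≈ 322.7 m/s = 322.7 m/s.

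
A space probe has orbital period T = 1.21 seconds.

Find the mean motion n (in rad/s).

n = 2π / T.
n = 2π / 1.21 s ≈ 5.193 rad/s.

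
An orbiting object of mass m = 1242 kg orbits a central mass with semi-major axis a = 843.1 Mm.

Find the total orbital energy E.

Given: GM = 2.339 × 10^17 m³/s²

Convert to SI: a = 843.1 Mm = 8.431e+08 m.
E = −GMm / (2a).
E = −2.339e+17 · 1242 / (2 · 8.431e+08) J ≈ -1.723e+11 J = -172.3 GJ.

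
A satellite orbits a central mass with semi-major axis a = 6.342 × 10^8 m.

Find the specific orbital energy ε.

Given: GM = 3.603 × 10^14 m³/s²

ε = −GM / (2a).
ε = −3.603e+14 / (2 · 6.342e+08) J/kg ≈ -2.841e+05 J/kg = -284.1 kJ/kg.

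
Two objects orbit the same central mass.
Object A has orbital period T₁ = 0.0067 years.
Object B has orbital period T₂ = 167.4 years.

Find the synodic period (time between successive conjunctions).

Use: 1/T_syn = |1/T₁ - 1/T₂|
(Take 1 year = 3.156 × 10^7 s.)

Convert to SI: T₁ = 0.0067 years = 211452 s; T₂ = 167.4 years = 5.28314e+09 s.
T_syn = |T₁ · T₂ / (T₁ − T₂)|.
T_syn = |211452 · 5.28314e+09 / (211452 − 5.28314e+09)| s ≈ 2.115e+05 s = 0.0067 years.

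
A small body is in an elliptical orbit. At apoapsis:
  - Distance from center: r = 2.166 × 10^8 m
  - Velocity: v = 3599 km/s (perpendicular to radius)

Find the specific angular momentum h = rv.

Convert to SI: v = 3599 km/s = 3.599e+06 m/s.
With v perpendicular to r, h = r · v.
h = 2.166e+08 · 3.599e+06 m²/s ≈ 7.795e+14 m²/s.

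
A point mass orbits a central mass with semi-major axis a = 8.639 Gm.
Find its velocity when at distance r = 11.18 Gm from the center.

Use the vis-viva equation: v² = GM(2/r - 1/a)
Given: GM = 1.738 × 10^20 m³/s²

Convert to SI: a = 8.639 Gm = 8.639e+09 m; r = 11.18 Gm = 1.118e+10 m.
Vis-viva: v = √(GM · (2/r − 1/a)).
2/r − 1/a = 2/1.118e+10 − 1/8.639e+09 = 6.31367e-11 m⁻¹.
v = √(1.738e+20 · 6.31367e-11) m/s ≈ 1.048e+05 m/s = 104.8 km/s.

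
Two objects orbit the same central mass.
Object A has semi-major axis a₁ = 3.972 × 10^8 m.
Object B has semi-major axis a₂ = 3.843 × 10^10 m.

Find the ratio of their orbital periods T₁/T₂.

From Kepler's third law, (T₁/T₂)² = (a₁/a₂)³, so T₁/T₂ = (a₁/a₂)^(3/2).
a₁/a₂ = 3.972e+08 / 3.843e+10 = 0.0103357.
T₁/T₂ = (0.0103357)^(3/2) ≈ 0.001051.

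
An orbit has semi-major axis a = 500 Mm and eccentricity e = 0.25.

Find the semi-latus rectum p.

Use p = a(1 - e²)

Convert to SI: a = 500 Mm = 5e+08 m.
p = a (1 − e²).
p = 5e+08 · (1 − (0.25)²) = 5e+08 · 0.9375 ≈ 4.688e+08 m = 468.8 Mm.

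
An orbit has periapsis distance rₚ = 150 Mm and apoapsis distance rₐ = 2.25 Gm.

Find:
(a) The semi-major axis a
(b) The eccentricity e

Convert to SI: rₚ = 150 Mm = 1.5e+08 m; rₐ = 2.25 Gm = 2.25e+09 m.
(a) a = (rₚ + rₐ) / 2 = (1.5e+08 + 2.25e+09) / 2 ≈ 1.2e+09 m = 1.2 Gm.
(b) e = (rₐ − rₚ) / (rₐ + rₚ) = (2.25e+09 − 1.5e+08) / (2.25e+09 + 1.5e+08) ≈ 0.875.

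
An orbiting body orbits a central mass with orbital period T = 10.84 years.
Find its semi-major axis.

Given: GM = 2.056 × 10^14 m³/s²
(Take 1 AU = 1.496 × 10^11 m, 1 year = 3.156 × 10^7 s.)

Convert to SI: T = 10.84 years = 3.4211e+08 s.
Invert Kepler's third law: a = (GM · T² / (4π²))^(1/3).
Substituting T = 3.4211e+08 s and GM = 2.056e+14 m³/s²:
a = (2.056e+14 · (3.4211e+08)² / (4π²))^(1/3) m
a ≈ 8.479e+09 m = 0.05668 AU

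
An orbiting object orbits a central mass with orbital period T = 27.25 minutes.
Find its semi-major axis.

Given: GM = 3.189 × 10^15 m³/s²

Convert to SI: T = 27.25 minutes = 1635 s.
Invert Kepler's third law: a = (GM · T² / (4π²))^(1/3).
Substituting T = 1635 s and GM = 3.189e+15 m³/s²:
a = (3.189e+15 · (1635)² / (4π²))^(1/3) m
a ≈ 5.999e+06 m = 5.999 Mm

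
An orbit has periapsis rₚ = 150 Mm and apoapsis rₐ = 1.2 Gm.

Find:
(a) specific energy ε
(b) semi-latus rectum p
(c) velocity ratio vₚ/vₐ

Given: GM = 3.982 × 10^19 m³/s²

Convert to SI: rₚ = 150 Mm = 1.5e+08 m; rₐ = 1.2 Gm = 1.2e+09 m.
(a) With a = (rₚ + rₐ)/2 = 6.75e+08 m, ε = −GM/(2a) = −3.982e+19/(2 · 6.75e+08) J/kg ≈ -2.95e+10 J/kg
(b) From a = (rₚ + rₐ)/2 = 6.75e+08 m and e = (rₐ − rₚ)/(rₐ + rₚ) = 0.777778, p = a(1 − e²) = 6.75e+08 · (1 − (0.777778)²) ≈ 2.667e+08 m
(c) Conservation of angular momentum (rₚvₚ = rₐvₐ) gives vₚ/vₐ = rₐ/rₚ = 1.2e+09/1.5e+08 ≈ 8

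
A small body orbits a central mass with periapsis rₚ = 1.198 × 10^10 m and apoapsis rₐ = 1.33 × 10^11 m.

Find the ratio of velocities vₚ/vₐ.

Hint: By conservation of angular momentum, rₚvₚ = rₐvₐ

Conservation of angular momentum gives rₚvₚ = rₐvₐ, so vₚ/vₐ = rₐ/rₚ.
vₚ/vₐ = 1.33e+11 / 1.198e+10 ≈ 11.1.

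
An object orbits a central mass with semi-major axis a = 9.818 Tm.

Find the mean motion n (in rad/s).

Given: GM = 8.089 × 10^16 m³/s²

Convert to SI: a = 9.818 Tm = 9.818e+12 m.
n = √(GM / a³).
n = √(8.089e+16 / (9.818e+12)³) rad/s ≈ 9.245e-12 rad/s.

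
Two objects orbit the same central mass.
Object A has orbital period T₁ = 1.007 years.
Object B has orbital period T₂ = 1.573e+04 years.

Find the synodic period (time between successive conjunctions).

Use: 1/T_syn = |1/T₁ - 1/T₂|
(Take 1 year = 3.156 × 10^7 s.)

Convert to SI: T₁ = 1.007 years = 3.17809e+07 s; T₂ = 1.573e+04 years = 4.96439e+11 s.
T_syn = |T₁ · T₂ / (T₁ − T₂)|.
T_syn = |3.17809e+07 · 4.96439e+11 / (3.17809e+07 − 4.96439e+11)| s ≈ 3.178e+07 s = 1.007 years.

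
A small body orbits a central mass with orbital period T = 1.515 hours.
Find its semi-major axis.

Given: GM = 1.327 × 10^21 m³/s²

Convert to SI: T = 1.515 hours = 5454 s.
Invert Kepler's third law: a = (GM · T² / (4π²))^(1/3).
Substituting T = 5454 s and GM = 1.327e+21 m³/s²:
a = (1.327e+21 · (5454)² / (4π²))^(1/3) m
a ≈ 1e+09 m = 1000 Mm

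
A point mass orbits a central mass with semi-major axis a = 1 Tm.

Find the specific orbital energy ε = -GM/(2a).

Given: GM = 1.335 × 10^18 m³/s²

Convert to SI: a = 1 Tm = 1e+12 m.
ε = −GM / (2a).
ε = −1.335e+18 / (2 · 1e+12) J/kg ≈ -6.675e+05 J/kg = -667.5 kJ/kg.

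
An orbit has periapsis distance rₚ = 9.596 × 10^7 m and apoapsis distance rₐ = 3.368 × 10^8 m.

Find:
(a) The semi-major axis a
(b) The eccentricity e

(a) a = (rₚ + rₐ) / 2 = (9.596e+07 + 3.368e+08) / 2 ≈ 2.164e+08 m = 2.164 × 10^8 m.
(b) e = (rₐ − rₚ) / (rₐ + rₚ) = (3.368e+08 − 9.596e+07) / (3.368e+08 + 9.596e+07) ≈ 0.5565.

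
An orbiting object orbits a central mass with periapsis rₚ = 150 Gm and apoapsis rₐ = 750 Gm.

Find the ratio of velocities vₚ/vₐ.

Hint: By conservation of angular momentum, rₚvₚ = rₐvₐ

Convert to SI: rₚ = 150 Gm = 1.5e+11 m; rₐ = 750 Gm = 7.5e+11 m.
Conservation of angular momentum gives rₚvₚ = rₐvₐ, so vₚ/vₐ = rₐ/rₚ.
vₚ/vₐ = 7.5e+11 / 1.5e+11 ≈ 5.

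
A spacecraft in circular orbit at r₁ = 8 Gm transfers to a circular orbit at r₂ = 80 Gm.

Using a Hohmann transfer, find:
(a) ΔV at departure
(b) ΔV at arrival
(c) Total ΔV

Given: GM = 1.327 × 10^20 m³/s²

Convert to SI: r₁ = 8 Gm = 8e+09 m; r₂ = 80 Gm = 8e+10 m.
Transfer semi-major axis: a_t = (r₁ + r₂)/2 = (8e+09 + 8e+10)/2 = 4.4e+10 m.
Circular speeds: v₁ = √(GM/r₁) = 128792 m/s, v₂ = √(GM/r₂) = 40727.8 m/s.
Transfer speeds (vis-viva v² = GM(2/r − 1/a_t)): v₁ᵗ = 173664 m/s, v₂ᵗ = 17366.4 m/s.
(a) ΔV₁ = |v₁ᵗ − v₁| ≈ 4.487e+04 m/s = 44.87 km/s.
(b) ΔV₂ = |v₂ − v₂ᵗ| ≈ 2.336e+04 m/s = 23.36 km/s.
(c) ΔV_total = ΔV₁ + ΔV₂ ≈ 6.823e+04 m/s = 68.23 km/s.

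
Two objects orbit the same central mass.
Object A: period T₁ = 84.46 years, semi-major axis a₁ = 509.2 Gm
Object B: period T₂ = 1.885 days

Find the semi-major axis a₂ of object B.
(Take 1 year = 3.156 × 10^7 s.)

Convert to SI: T₁ = 84.46 years = 2.66556e+09 s; a₁ = 509.2 Gm = 5.092e+11 m; T₂ = 1.885 days = 162864 s.
Kepler's third law: (T₁/T₂)² = (a₁/a₂)³ ⇒ a₂ = a₁ · (T₂/T₁)^(2/3).
T₂/T₁ = 162864 / 2.66556e+09 = 6.10994e-05.
a₂ = 5.092e+11 · (6.10994e-05)^(2/3) m ≈ 7.899e+08 m = 789.9 Mm.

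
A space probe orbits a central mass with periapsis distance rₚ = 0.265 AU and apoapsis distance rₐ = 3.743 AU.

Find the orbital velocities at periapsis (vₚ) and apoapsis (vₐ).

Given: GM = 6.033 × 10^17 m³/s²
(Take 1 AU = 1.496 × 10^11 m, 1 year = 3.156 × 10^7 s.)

Convert to SI: rₚ = 0.265 AU = 3.9644e+10 m; rₐ = 3.743 AU = 5.59953e+11 m.
Use the vis-viva equation v² = GM(2/r − 1/a) with a = (rₚ + rₐ)/2 = (3.9644e+10 + 5.59953e+11)/2 = 2.99798e+11 m.
vₚ = √(GM · (2/rₚ − 1/a)) = √(6.033e+17 · (2/3.9644e+10 − 1/2.99798e+11)) m/s ≈ 5331 m/s = 1.125 AU/year.
vₐ = √(GM · (2/rₐ − 1/a)) = √(6.033e+17 · (2/5.59953e+11 − 1/2.99798e+11)) m/s ≈ 377.5 m/s = 0.07963 AU/year.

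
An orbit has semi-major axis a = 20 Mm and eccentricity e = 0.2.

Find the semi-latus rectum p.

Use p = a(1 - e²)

Convert to SI: a = 20 Mm = 2e+07 m.
p = a (1 − e²).
p = 2e+07 · (1 − (0.2)²) = 2e+07 · 0.96 ≈ 1.92e+07 m = 19.2 Mm.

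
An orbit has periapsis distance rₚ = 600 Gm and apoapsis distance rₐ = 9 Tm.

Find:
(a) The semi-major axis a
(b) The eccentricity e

Convert to SI: rₚ = 600 Gm = 6e+11 m; rₐ = 9 Tm = 9e+12 m.
(a) a = (rₚ + rₐ) / 2 = (6e+11 + 9e+12) / 2 ≈ 4.8e+12 m = 4.8 Tm.
(b) e = (rₐ − rₚ) / (rₐ + rₚ) = (9e+12 − 6e+11) / (9e+12 + 6e+11) ≈ 0.875.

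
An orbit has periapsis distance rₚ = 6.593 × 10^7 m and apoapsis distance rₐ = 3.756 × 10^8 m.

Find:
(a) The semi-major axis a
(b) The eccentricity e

(a) a = (rₚ + rₐ) / 2 = (6.593e+07 + 3.756e+08) / 2 ≈ 2.208e+08 m = 2.208 × 10^8 m.
(b) e = (rₐ − rₚ) / (rₐ + rₚ) = (3.756e+08 − 6.593e+07) / (3.756e+08 + 6.593e+07) ≈ 0.7014.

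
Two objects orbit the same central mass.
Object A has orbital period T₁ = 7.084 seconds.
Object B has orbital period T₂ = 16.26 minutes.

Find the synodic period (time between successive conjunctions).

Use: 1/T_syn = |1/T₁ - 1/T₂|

Convert to SI: T₂ = 16.26 minutes = 975.6 s.
T_syn = |T₁ · T₂ / (T₁ − T₂)|.
T_syn = |7.084 · 975.6 / (7.084 − 975.6)| s ≈ 7.136 s = 7.136 seconds.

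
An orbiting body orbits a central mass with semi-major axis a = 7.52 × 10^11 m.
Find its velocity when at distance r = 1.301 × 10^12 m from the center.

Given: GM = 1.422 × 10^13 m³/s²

Vis-viva: v = √(GM · (2/r − 1/a)).
2/r − 1/a = 2/1.301e+12 − 1/7.52e+11 = 2.07492e-13 m⁻¹.
v = √(1.422e+13 · 2.07492e-13) m/s ≈ 1.718 m/s = 1.718 m/s.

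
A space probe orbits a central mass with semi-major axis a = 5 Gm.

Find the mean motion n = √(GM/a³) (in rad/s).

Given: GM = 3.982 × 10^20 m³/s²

Convert to SI: a = 5 Gm = 5e+09 m.
n = √(GM / a³).
n = √(3.982e+20 / (5e+09)³) rad/s ≈ 5.644e-05 rad/s.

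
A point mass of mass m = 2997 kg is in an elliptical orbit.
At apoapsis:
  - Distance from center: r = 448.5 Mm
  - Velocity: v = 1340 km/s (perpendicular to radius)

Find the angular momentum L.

Convert to SI: r = 448.5 Mm = 4.485e+08 m; v = 1340 km/s = 1.34e+06 m/s.
Since v is perpendicular to r, L = m · v · r.
L = 2997 · 1.34e+06 · 4.485e+08 kg·m²/s ≈ 1.801e+18 kg·m²/s.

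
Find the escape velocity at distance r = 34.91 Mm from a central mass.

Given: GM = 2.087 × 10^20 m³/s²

Convert to SI: r = 34.91 Mm = 3.491e+07 m.
Escape velocity comes from setting total energy to zero: ½v² − GM/r = 0 ⇒ v_esc = √(2GM / r).
v_esc = √(2 · 2.087e+20 / 3.491e+07) m/s ≈ 3.458e+06 m/s = 3458 km/s.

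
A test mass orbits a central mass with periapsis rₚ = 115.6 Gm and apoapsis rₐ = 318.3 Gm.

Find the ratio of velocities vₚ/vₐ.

Convert to SI: rₚ = 115.6 Gm = 1.156e+11 m; rₐ = 318.3 Gm = 3.183e+11 m.
Conservation of angular momentum gives rₚvₚ = rₐvₐ, so vₚ/vₐ = rₐ/rₚ.
vₚ/vₐ = 3.183e+11 / 1.156e+11 ≈ 2.753.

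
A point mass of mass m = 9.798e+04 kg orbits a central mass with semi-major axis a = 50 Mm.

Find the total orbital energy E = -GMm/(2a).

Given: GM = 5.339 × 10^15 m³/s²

Convert to SI: a = 50 Mm = 5e+07 m.
E = −GMm / (2a).
E = −5.339e+15 · 9.798e+04 / (2 · 5e+07) J ≈ -5.231e+12 J = -5.231 TJ.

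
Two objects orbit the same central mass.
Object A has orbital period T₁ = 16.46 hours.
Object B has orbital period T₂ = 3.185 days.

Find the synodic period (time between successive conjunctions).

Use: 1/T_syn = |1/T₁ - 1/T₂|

Convert to SI: T₁ = 16.46 hours = 59256 s; T₂ = 3.185 days = 275184 s.
T_syn = |T₁ · T₂ / (T₁ − T₂)|.
T_syn = |59256 · 275184 / (59256 − 275184)| s ≈ 7.552e+04 s = 20.98 hours.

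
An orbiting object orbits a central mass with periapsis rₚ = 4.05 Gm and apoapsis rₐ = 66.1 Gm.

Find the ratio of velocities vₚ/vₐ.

Convert to SI: rₚ = 4.05 Gm = 4.05e+09 m; rₐ = 66.1 Gm = 6.61e+10 m.
Conservation of angular momentum gives rₚvₚ = rₐvₐ, so vₚ/vₐ = rₐ/rₚ.
vₚ/vₐ = 6.61e+10 / 4.05e+09 ≈ 16.32.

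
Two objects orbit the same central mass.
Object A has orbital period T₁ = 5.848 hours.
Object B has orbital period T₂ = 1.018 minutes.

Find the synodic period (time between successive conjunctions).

Convert to SI: T₁ = 5.848 hours = 21052.8 s; T₂ = 1.018 minutes = 61.08 s.
T_syn = |T₁ · T₂ / (T₁ − T₂)|.
T_syn = |21052.8 · 61.08 / (21052.8 − 61.08)| s ≈ 61.26 s = 1.021 minutes.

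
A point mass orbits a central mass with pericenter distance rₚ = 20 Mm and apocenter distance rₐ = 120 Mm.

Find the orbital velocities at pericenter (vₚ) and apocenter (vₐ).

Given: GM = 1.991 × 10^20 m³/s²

Convert to SI: rₚ = 20 Mm = 2e+07 m; rₐ = 120 Mm = 1.2e+08 m.
Use the vis-viva equation v² = GM(2/r − 1/a) with a = (rₚ + rₐ)/2 = (2e+07 + 1.2e+08)/2 = 7e+07 m.
vₚ = √(GM · (2/rₚ − 1/a)) = √(1.991e+20 · (2/2e+07 − 1/7e+07)) m/s ≈ 4.131e+06 m/s = 4131 km/s.
vₐ = √(GM · (2/rₐ − 1/a)) = √(1.991e+20 · (2/1.2e+08 − 1/7e+07)) m/s ≈ 6.885e+05 m/s = 688.5 km/s.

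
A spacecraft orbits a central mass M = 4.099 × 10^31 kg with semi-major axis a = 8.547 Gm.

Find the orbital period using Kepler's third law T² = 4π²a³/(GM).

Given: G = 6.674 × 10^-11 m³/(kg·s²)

Convert to SI: a = 8.547 Gm = 8.547e+09 m.
GM = G · M = 6.674e-11 · 4.099e+31 = 2.73567e+21 m³/s².
Kepler's third law: T = 2π √(a³ / GM).
Substituting a = 8.547e+09 m and GM = 2.73567e+21 m³/s²:
T = 2π √((8.547e+09)³ / 2.73567e+21) s
T ≈ 9.492e+04 s = 1.099 days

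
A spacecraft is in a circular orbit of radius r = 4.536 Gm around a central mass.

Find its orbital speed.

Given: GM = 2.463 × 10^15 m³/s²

Convert to SI: r = 4.536 Gm = 4.536e+09 m.
For a circular orbit, gravity supplies the centripetal force, so v = √(GM / r).
v = √(2.463e+15 / 4.536e+09) m/s ≈ 736.9 m/s = 736.9 m/s.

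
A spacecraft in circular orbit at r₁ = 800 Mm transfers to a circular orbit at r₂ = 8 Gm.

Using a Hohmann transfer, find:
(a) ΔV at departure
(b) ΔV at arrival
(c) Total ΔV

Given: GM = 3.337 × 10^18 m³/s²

Convert to SI: r₁ = 800 Mm = 8e+08 m; r₂ = 8 Gm = 8e+09 m.
Transfer semi-major axis: a_t = (r₁ + r₂)/2 = (8e+08 + 8e+09)/2 = 4.4e+09 m.
Circular speeds: v₁ = √(GM/r₁) = 64585.2 m/s, v₂ = √(GM/r₂) = 20423.6 m/s.
Transfer speeds (vis-viva v² = GM(2/r − 1/a_t)): v₁ᵗ = 87086.7 m/s, v₂ᵗ = 8708.67 m/s.
(a) ΔV₁ = |v₁ᵗ − v₁| ≈ 2.25e+04 m/s = 22.5 km/s.
(b) ΔV₂ = |v₂ − v₂ᵗ| ≈ 1.171e+04 m/s = 11.71 km/s.
(c) ΔV_total = ΔV₁ + ΔV₂ ≈ 3.422e+04 m/s = 34.22 km/s.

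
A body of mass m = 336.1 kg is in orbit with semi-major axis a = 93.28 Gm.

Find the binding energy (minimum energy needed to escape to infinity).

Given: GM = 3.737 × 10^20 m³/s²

Convert to SI: a = 93.28 Gm = 9.328e+10 m.
Total orbital energy is E = −GMm/(2a); binding energy is E_bind = −E = GMm/(2a).
E_bind = 3.737e+20 · 336.1 / (2 · 9.328e+10) J ≈ 6.732e+11 J = 673.2 GJ.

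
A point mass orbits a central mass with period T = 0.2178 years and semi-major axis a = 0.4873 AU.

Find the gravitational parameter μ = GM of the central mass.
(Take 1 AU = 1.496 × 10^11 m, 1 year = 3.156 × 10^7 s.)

Convert to SI: T = 0.2178 years = 6.87377e+06 s; a = 0.4873 AU = 7.29001e+10 m.
GM = 4π² · a³ / T².
GM = 4π² · (7.29001e+10)³ / (6.87377e+06)² m³/s² ≈ 3.237e+20 m³/s² = 3.237 × 10^20 m³/s².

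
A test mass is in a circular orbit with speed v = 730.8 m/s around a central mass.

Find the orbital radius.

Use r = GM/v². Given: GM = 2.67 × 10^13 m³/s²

For a circular orbit, v² = GM / r, so r = GM / v².
r = 2.67e+13 / (730.8)² m ≈ 4.999e+07 m = 49.99 Mm.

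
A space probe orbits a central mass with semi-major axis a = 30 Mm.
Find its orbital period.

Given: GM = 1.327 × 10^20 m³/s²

Convert to SI: a = 30 Mm = 3e+07 m.
Kepler's third law: T = 2π √(a³ / GM).
Substituting a = 3e+07 m and GM = 1.327e+20 m³/s²:
T = 2π √((3e+07)³ / 1.327e+20) s
T ≈ 89.62 s = 1.494 minutes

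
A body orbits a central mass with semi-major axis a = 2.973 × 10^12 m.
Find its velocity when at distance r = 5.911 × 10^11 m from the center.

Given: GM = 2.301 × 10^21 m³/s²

Vis-viva: v = √(GM · (2/r − 1/a)).
2/r − 1/a = 2/5.911e+11 − 1/2.973e+12 = 3.04716e-12 m⁻¹.
v = √(2.301e+21 · 3.04716e-12) m/s ≈ 8.373e+04 m/s = 83.73 km/s.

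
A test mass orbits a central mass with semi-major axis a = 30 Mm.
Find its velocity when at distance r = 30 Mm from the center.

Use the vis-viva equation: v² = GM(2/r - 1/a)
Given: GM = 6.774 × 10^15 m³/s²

Convert to SI: a = 30 Mm = 3e+07 m; r = 30 Mm = 3e+07 m.
Vis-viva: v = √(GM · (2/r − 1/a)).
2/r − 1/a = 2/3e+07 − 1/3e+07 = 3.33333e-08 m⁻¹.
v = √(6.774e+15 · 3.33333e-08) m/s ≈ 1.503e+04 m/s = 15.03 km/s.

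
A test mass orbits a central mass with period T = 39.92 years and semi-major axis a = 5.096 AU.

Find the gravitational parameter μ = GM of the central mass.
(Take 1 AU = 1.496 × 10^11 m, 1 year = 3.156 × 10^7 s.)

Convert to SI: T = 39.92 years = 1.25988e+09 s; a = 5.096 AU = 7.62362e+11 m.
GM = 4π² · a³ / T².
GM = 4π² · (7.62362e+11)³ / (1.25988e+09)² m³/s² ≈ 1.102e+19 m³/s² = 1.102 × 10^19 m³/s².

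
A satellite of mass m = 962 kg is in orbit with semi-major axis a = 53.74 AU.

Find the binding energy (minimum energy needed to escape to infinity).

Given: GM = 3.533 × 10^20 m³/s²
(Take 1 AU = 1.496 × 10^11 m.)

Convert to SI: a = 53.74 AU = 8.0395e+12 m.
Total orbital energy is E = −GMm/(2a); binding energy is E_bind = −E = GMm/(2a).
E_bind = 3.533e+20 · 962 / (2 · 8.0395e+12) J ≈ 2.114e+10 J = 21.14 GJ.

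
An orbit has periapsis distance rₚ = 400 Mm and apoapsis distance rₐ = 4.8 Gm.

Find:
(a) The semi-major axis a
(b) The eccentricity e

Convert to SI: rₚ = 400 Mm = 4e+08 m; rₐ = 4.8 Gm = 4.8e+09 m.
(a) a = (rₚ + rₐ) / 2 = (4e+08 + 4.8e+09) / 2 ≈ 2.6e+09 m = 2.6 Gm.
(b) e = (rₐ − rₚ) / (rₐ + rₚ) = (4.8e+09 − 4e+08) / (4.8e+09 + 4e+08) ≈ 0.8462.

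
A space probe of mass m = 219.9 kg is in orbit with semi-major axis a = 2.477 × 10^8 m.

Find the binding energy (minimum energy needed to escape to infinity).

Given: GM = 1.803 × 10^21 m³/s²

Total orbital energy is E = −GMm/(2a); binding energy is E_bind = −E = GMm/(2a).
E_bind = 1.803e+21 · 219.9 / (2 · 2.477e+08) J ≈ 8.003e+14 J = 800.3 TJ.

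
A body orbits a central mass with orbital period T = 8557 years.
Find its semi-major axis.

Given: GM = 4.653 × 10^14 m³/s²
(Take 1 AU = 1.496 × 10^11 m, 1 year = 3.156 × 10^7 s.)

Convert to SI: T = 8557 years = 2.70059e+11 s.
Invert Kepler's third law: a = (GM · T² / (4π²))^(1/3).
Substituting T = 2.70059e+11 s and GM = 4.653e+14 m³/s²:
a = (4.653e+14 · (2.70059e+11)² / (4π²))^(1/3) m
a ≈ 9.508e+11 m = 6.356 AU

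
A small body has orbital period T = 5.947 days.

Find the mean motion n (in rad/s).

Convert to SI: T = 5.947 days = 513821 s.
n = 2π / T.
n = 2π / 513821 s ≈ 1.223e-05 rad/s.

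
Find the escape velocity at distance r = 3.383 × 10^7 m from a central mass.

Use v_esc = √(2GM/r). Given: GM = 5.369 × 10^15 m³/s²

Escape velocity comes from setting total energy to zero: ½v² − GM/r = 0 ⇒ v_esc = √(2GM / r).
v_esc = √(2 · 5.369e+15 / 3.383e+07) m/s ≈ 1.782e+04 m/s = 17.82 km/s.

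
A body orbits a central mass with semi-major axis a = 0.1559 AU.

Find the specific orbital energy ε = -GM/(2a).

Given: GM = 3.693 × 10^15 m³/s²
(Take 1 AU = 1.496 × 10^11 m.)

Convert to SI: a = 0.1559 AU = 2.33226e+10 m.
ε = −GM / (2a).
ε = −3.693e+15 / (2 · 2.33226e+10) J/kg ≈ -7.917e+04 J/kg = -79.17 kJ/kg.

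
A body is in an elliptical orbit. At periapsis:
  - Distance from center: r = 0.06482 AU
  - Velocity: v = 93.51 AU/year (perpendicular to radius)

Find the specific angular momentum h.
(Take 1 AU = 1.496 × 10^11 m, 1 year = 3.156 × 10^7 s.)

Convert to SI: r = 0.06482 AU = 9.69707e+09 m; v = 93.51 AU/year = 443254 m/s.
With v perpendicular to r, h = r · v.
h = 9.69707e+09 · 443254 m²/s ≈ 4.298e+15 m²/s.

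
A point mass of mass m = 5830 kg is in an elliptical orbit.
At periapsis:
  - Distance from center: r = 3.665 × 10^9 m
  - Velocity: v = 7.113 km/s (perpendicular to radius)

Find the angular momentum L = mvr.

Convert to SI: v = 7.113 km/s = 7113 m/s.
Since v is perpendicular to r, L = m · v · r.
L = 5830 · 7113 · 3.665e+09 kg·m²/s ≈ 1.52e+17 kg·m²/s.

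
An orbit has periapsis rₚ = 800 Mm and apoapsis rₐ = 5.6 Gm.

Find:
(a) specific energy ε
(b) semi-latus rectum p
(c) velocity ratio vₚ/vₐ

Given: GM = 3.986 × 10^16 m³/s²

Convert to SI: rₚ = 800 Mm = 8e+08 m; rₐ = 5.6 Gm = 5.6e+09 m.
(a) With a = (rₚ + rₐ)/2 = 3.2e+09 m, ε = −GM/(2a) = −3.986e+16/(2 · 3.2e+09) J/kg ≈ -6.228e+06 J/kg
(b) From a = (rₚ + rₐ)/2 = 3.2e+09 m and e = (rₐ − rₚ)/(rₐ + rₚ) = 0.75, p = a(1 − e²) = 3.2e+09 · (1 − (0.75)²) ≈ 1.4e+09 m
(c) Conservation of angular momentum (rₚvₚ = rₐvₐ) gives vₚ/vₐ = rₐ/rₚ = 5.6e+09/8e+08 ≈ 7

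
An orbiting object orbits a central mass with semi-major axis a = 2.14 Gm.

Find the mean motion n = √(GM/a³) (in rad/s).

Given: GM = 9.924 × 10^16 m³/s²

Convert to SI: a = 2.14 Gm = 2.14e+09 m.
n = √(GM / a³).
n = √(9.924e+16 / (2.14e+09)³) rad/s ≈ 3.182e-06 rad/s.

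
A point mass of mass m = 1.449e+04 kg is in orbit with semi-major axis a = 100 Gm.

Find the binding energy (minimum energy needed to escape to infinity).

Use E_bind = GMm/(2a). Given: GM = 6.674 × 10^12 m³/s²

Convert to SI: a = 100 Gm = 1e+11 m.
Total orbital energy is E = −GMm/(2a); binding energy is E_bind = −E = GMm/(2a).
E_bind = 6.674e+12 · 1.449e+04 / (2 · 1e+11) J ≈ 4.835e+05 J = 483.5 kJ.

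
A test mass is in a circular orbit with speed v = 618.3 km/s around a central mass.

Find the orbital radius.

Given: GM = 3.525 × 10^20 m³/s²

Convert to SI: v = 618.3 km/s = 618300 m/s.
For a circular orbit, v² = GM / r, so r = GM / v².
r = 3.525e+20 / (618300)² m ≈ 9.221e+08 m = 922.1 Mm.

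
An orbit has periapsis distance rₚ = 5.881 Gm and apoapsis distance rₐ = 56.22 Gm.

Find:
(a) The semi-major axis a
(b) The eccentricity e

Convert to SI: rₚ = 5.881 Gm = 5.881e+09 m; rₐ = 56.22 Gm = 5.622e+10 m.
(a) a = (rₚ + rₐ) / 2 = (5.881e+09 + 5.622e+10) / 2 ≈ 3.105e+10 m = 31.05 Gm.
(b) e = (rₐ − rₚ) / (rₐ + rₚ) = (5.622e+10 − 5.881e+09) / (5.622e+10 + 5.881e+09) ≈ 0.8106.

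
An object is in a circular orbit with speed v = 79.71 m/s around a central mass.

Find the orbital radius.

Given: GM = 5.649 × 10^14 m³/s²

For a circular orbit, v² = GM / r, so r = GM / v².
r = 5.649e+14 / (79.71)² m ≈ 8.891e+10 m = 88.91 Gm.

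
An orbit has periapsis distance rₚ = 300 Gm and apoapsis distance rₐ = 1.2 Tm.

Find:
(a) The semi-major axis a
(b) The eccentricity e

Convert to SI: rₚ = 300 Gm = 3e+11 m; rₐ = 1.2 Tm = 1.2e+12 m.
(a) a = (rₚ + rₐ) / 2 = (3e+11 + 1.2e+12) / 2 ≈ 7.5e+11 m = 750 Gm.
(b) e = (rₐ − rₚ) / (rₐ + rₚ) = (1.2e+12 − 3e+11) / (1.2e+12 + 3e+11) ≈ 0.6.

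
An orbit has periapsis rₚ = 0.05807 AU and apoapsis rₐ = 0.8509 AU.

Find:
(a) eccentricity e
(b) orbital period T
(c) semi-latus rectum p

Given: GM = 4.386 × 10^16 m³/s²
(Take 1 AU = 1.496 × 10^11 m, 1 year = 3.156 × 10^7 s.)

Convert to SI: rₚ = 0.05807 AU = 8.68727e+09 m; rₐ = 0.8509 AU = 1.27295e+11 m.
(a) e = (rₐ − rₚ)/(rₐ + rₚ) = (1.27295e+11 − 8.68727e+09)/(1.27295e+11 + 8.68727e+09) ≈ 0.8722
(b) With a = (rₚ + rₐ)/2 = 6.7991e+10 m, T = 2π √(a³/GM) = 2π √((6.7991e+10)³/4.386e+16) s ≈ 5.319e+08 s
(c) From a = (rₚ + rₐ)/2 = 6.7991e+10 m and e = (rₐ − rₚ)/(rₐ + rₚ) = 0.872229, p = a(1 − e²) = 6.7991e+10 · (1 − (0.872229)²) ≈ 1.626e+10 m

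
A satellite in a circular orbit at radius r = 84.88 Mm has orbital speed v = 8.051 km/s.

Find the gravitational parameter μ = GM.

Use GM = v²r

Convert to SI: r = 84.88 Mm = 8.488e+07 m; v = 8.051 km/s = 8051 m/s.
For a circular orbit v² = GM/r, so GM = v² · r.
GM = (8051)² · 8.488e+07 m³/s² ≈ 5.502e+15 m³/s² = 5.502 × 10^15 m³/s².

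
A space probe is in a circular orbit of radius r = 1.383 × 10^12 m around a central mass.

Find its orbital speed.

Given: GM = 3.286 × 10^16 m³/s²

For a circular orbit, gravity supplies the centripetal force, so v = √(GM / r).
v = √(3.286e+16 / 1.383e+12) m/s ≈ 154.1 m/s = 154.1 m/s.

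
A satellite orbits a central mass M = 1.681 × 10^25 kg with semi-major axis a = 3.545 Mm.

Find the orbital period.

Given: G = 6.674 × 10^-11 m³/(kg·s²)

Convert to SI: a = 3.545 Mm = 3.545e+06 m.
GM = G · M = 6.674e-11 · 1.681e+25 = 1.1219e+15 m³/s².
Kepler's third law: T = 2π √(a³ / GM).
Substituting a = 3.545e+06 m and GM = 1.1219e+15 m³/s²:
T = 2π √((3.545e+06)³ / 1.1219e+15) s
T ≈ 1252 s = 20.87 minutes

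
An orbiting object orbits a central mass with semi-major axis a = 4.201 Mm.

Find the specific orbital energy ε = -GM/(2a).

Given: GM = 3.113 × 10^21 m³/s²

Convert to SI: a = 4.201 Mm = 4.201e+06 m.
ε = −GM / (2a).
ε = −3.113e+21 / (2 · 4.201e+06) J/kg ≈ -3.705e+14 J/kg = -3.705e+05 GJ/kg.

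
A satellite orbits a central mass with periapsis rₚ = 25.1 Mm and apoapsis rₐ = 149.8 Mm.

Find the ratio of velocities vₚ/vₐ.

Convert to SI: rₚ = 25.1 Mm = 2.51e+07 m; rₐ = 149.8 Mm = 1.498e+08 m.
Conservation of angular momentum gives rₚvₚ = rₐvₐ, so vₚ/vₐ = rₐ/rₚ.
vₚ/vₐ = 1.498e+08 / 2.51e+07 ≈ 5.968.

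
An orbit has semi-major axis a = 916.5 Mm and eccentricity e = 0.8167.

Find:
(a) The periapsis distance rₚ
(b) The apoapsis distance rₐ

Convert to SI: a = 916.5 Mm = 9.165e+08 m.
(a) rₚ = a(1 − e) = 9.165e+08 · (1 − 0.8167) = 9.165e+08 · 0.1833 ≈ 1.68e+08 m = 168 Mm.
(b) rₐ = a(1 + e) = 9.165e+08 · (1 + 0.8167) = 9.165e+08 · 1.8167 ≈ 1.665e+09 m = 1.665 Gm.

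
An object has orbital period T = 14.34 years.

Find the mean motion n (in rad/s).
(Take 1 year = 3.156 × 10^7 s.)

Convert to SI: T = 14.34 years = 4.5257e+08 s.
n = 2π / T.
n = 2π / 4.5257e+08 s ≈ 1.388e-08 rad/s.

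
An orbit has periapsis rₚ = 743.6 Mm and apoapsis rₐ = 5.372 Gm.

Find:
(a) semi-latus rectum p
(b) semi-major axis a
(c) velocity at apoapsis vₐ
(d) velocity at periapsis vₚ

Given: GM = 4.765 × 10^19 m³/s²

Convert to SI: rₚ = 743.6 Mm = 7.436e+08 m; rₐ = 5.372 Gm = 5.372e+09 m.
(a) From a = (rₚ + rₐ)/2 = 3.0578e+09 m and e = (rₐ − rₚ)/(rₐ + rₚ) = 0.756819, p = a(1 − e²) = 3.0578e+09 · (1 − (0.756819)²) ≈ 1.306e+09 m
(b) a = (rₚ + rₐ)/2 = (7.436e+08 + 5.372e+09)/2 ≈ 3.058e+09 m
(c) With a = (rₚ + rₐ)/2 = 3.0578e+09 m, vₐ = √(GM (2/rₐ − 1/a)) = √(4.765e+19 · (2/5.372e+09 − 1/3.0578e+09)) m/s ≈ 4.644e+04 m/s
(d) With a = (rₚ + rₐ)/2 = 3.0578e+09 m, vₚ = √(GM (2/rₚ − 1/a)) = √(4.765e+19 · (2/7.436e+08 − 1/3.0578e+09)) m/s ≈ 3.355e+05 m/s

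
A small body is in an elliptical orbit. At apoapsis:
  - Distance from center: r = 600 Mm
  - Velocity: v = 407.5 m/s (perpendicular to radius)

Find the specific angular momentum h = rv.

Convert to SI: r = 600 Mm = 6e+08 m.
With v perpendicular to r, h = r · v.
h = 6e+08 · 407.5 m²/s ≈ 2.445e+11 m²/s.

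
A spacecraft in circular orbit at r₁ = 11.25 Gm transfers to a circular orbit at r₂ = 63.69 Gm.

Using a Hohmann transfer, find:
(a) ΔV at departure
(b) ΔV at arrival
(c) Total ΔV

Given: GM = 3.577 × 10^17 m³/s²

Convert to SI: r₁ = 11.25 Gm = 1.125e+10 m; r₂ = 63.69 Gm = 6.369e+10 m.
Transfer semi-major axis: a_t = (r₁ + r₂)/2 = (1.125e+10 + 6.369e+10)/2 = 3.747e+10 m.
Circular speeds: v₁ = √(GM/r₁) = 5638.75 m/s, v₂ = √(GM/r₂) = 2369.87 m/s.
Transfer speeds (vis-viva v² = GM(2/r − 1/a_t)): v₁ᵗ = 7351.52 m/s, v₂ᵗ = 1298.55 m/s.
(a) ΔV₁ = |v₁ᵗ − v₁| ≈ 1713 m/s = 1.713 km/s.
(b) ΔV₂ = |v₂ − v₂ᵗ| ≈ 1071 m/s = 1.071 km/s.
(c) ΔV_total = ΔV₁ + ΔV₂ ≈ 2784 m/s = 2.784 km/s.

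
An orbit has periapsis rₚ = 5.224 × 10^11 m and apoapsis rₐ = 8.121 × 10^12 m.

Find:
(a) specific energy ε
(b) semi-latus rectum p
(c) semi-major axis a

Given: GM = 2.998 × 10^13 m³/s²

(a) With a = (rₚ + rₐ)/2 = 4.3217e+12 m, ε = −GM/(2a) = −2.998e+13/(2 · 4.3217e+12) J/kg ≈ -3.469 J/kg
(b) From a = (rₚ + rₐ)/2 = 4.3217e+12 m and e = (rₐ − rₚ)/(rₐ + rₚ) = 0.879122, p = a(1 − e²) = 4.3217e+12 · (1 − (0.879122)²) ≈ 9.817e+11 m
(c) a = (rₚ + rₐ)/2 = (5.224e+11 + 8.121e+12)/2 ≈ 4.322e+12 m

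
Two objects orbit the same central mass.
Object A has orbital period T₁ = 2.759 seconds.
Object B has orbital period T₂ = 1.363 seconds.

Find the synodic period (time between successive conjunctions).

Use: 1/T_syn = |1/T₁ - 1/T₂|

T_syn = |T₁ · T₂ / (T₁ − T₂)|.
T_syn = |2.759 · 1.363 / (2.759 − 1.363)| s ≈ 2.694 s = 2.694 seconds.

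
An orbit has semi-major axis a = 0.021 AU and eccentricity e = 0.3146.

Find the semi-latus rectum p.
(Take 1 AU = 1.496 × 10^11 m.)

Convert to SI: a = 0.021 AU = 3.1416e+09 m.
p = a (1 − e²).
p = 3.1416e+09 · (1 − (0.3146)²) = 3.1416e+09 · 0.901027 ≈ 2.831e+09 m = 0.01892 AU.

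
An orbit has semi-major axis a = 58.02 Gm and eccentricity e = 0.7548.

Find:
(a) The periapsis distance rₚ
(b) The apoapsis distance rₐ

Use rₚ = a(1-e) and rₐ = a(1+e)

Convert to SI: a = 58.02 Gm = 5.802e+10 m.
(a) rₚ = a(1 − e) = 5.802e+10 · (1 − 0.7548) = 5.802e+10 · 0.2452 ≈ 1.423e+10 m = 14.23 Gm.
(b) rₐ = a(1 + e) = 5.802e+10 · (1 + 0.7548) = 5.802e+10 · 1.7548 ≈ 1.018e+11 m = 101.8 Gm.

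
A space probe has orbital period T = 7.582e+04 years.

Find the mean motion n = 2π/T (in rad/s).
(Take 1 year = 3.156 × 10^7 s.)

Convert to SI: T = 7.582e+04 years = 2.39288e+12 s.
n = 2π / T.
n = 2π / 2.39288e+12 s ≈ 2.626e-12 rad/s.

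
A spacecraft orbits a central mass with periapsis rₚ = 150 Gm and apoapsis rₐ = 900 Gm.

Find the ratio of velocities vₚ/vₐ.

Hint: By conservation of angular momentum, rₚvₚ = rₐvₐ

Convert to SI: rₚ = 150 Gm = 1.5e+11 m; rₐ = 900 Gm = 9e+11 m.
Conservation of angular momentum gives rₚvₚ = rₐvₐ, so vₚ/vₐ = rₐ/rₚ.
vₚ/vₐ = 9e+11 / 1.5e+11 ≈ 6.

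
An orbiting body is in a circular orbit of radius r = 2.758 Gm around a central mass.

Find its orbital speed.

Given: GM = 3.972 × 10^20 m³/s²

Convert to SI: r = 2.758 Gm = 2.758e+09 m.
For a circular orbit, gravity supplies the centripetal force, so v = √(GM / r).
v = √(3.972e+20 / 2.758e+09) m/s ≈ 3.795e+05 m/s = 379.5 km/s.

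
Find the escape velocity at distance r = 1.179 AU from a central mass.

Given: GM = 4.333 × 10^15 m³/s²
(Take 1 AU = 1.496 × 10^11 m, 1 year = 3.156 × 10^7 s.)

Convert to SI: r = 1.179 AU = 1.76378e+11 m.
Escape velocity comes from setting total energy to zero: ½v² − GM/r = 0 ⇒ v_esc = √(2GM / r).
v_esc = √(2 · 4.333e+15 / 1.76378e+11) m/s ≈ 221.7 m/s = 0.04676 AU/year.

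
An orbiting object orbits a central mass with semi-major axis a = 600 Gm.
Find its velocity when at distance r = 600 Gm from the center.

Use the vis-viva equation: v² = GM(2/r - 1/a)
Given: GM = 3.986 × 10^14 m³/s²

Convert to SI: a = 600 Gm = 6e+11 m; r = 600 Gm = 6e+11 m.
Vis-viva: v = √(GM · (2/r − 1/a)).
2/r − 1/a = 2/6e+11 − 1/6e+11 = 1.66667e-12 m⁻¹.
v = √(3.986e+14 · 1.66667e-12) m/s ≈ 25.77 m/s = 25.77 m/s.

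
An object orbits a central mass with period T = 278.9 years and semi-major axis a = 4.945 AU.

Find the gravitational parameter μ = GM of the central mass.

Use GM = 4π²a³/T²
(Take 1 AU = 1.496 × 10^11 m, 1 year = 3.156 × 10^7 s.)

Convert to SI: T = 278.9 years = 8.80208e+09 s; a = 4.945 AU = 7.39772e+11 m.
GM = 4π² · a³ / T².
GM = 4π² · (7.39772e+11)³ / (8.80208e+09)² m³/s² ≈ 2.063e+17 m³/s² = 2.063 × 10^17 m³/s².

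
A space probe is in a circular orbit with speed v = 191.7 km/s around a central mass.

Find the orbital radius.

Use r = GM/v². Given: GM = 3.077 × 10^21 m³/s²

Convert to SI: v = 191.7 km/s = 191700 m/s.
For a circular orbit, v² = GM / r, so r = GM / v².
r = 3.077e+21 / (191700)² m ≈ 8.373e+10 m = 83.73 Gm.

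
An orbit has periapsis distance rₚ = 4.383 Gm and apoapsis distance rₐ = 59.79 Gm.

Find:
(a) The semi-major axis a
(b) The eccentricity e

Convert to SI: rₚ = 4.383 Gm = 4.383e+09 m; rₐ = 59.79 Gm = 5.979e+10 m.
(a) a = (rₚ + rₐ) / 2 = (4.383e+09 + 5.979e+10) / 2 ≈ 3.209e+10 m = 32.09 Gm.
(b) e = (rₐ − rₚ) / (rₐ + rₚ) = (5.979e+10 − 4.383e+09) / (5.979e+10 + 4.383e+09) ≈ 0.8634.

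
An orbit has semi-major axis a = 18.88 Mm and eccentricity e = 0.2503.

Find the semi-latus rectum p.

Convert to SI: a = 18.88 Mm = 1.888e+07 m.
p = a (1 − e²).
p = 1.888e+07 · (1 − (0.2503)²) = 1.888e+07 · 0.93735 ≈ 1.77e+07 m = 17.7 Mm.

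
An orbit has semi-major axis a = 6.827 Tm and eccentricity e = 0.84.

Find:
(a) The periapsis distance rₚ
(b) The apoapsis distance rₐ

Convert to SI: a = 6.827 Tm = 6.827e+12 m.
(a) rₚ = a(1 − e) = 6.827e+12 · (1 − 0.84) = 6.827e+12 · 0.16 ≈ 1.092e+12 m = 1.092 Tm.
(b) rₐ = a(1 + e) = 6.827e+12 · (1 + 0.84) = 6.827e+12 · 1.84 ≈ 1.256e+13 m = 12.56 Tm.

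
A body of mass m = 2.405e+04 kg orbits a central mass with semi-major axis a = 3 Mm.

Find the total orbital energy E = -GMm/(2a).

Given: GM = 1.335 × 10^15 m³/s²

Convert to SI: a = 3 Mm = 3e+06 m.
E = −GMm / (2a).
E = −1.335e+15 · 2.405e+04 / (2 · 3e+06) J ≈ -5.351e+12 J = -5.351 TJ.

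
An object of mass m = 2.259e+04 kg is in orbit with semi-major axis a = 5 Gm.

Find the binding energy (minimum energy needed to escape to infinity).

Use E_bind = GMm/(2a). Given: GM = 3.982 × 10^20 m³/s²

Convert to SI: a = 5 Gm = 5e+09 m.
Total orbital energy is E = −GMm/(2a); binding energy is E_bind = −E = GMm/(2a).
E_bind = 3.982e+20 · 2.259e+04 / (2 · 5e+09) J ≈ 8.995e+14 J = 899.5 TJ.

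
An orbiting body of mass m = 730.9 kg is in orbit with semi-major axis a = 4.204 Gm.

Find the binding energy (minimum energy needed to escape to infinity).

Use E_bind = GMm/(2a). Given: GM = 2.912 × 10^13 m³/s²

Convert to SI: a = 4.204 Gm = 4.204e+09 m.
Total orbital energy is E = −GMm/(2a); binding energy is E_bind = −E = GMm/(2a).
E_bind = 2.912e+13 · 730.9 / (2 · 4.204e+09) J ≈ 2.531e+06 J = 2.531 MJ.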